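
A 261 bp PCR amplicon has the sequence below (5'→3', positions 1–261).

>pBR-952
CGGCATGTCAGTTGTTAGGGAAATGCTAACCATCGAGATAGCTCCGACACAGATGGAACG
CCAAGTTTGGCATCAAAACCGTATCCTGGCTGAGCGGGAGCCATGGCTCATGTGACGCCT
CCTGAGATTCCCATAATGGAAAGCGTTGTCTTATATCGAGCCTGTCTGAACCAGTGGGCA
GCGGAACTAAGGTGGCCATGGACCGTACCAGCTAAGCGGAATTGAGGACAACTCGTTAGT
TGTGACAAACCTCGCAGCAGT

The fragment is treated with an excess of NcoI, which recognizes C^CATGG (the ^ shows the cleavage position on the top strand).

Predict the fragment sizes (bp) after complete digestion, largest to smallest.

101, 95, 65 bp

NcoI sites (CCATGG) start at positions 101, 196.
NcoI cuts after the first base of each site, so after positions 101, 196.
Linear molecule, 2 cuts → 3 fragments:
  1–101 → 101 bp
  102–196 → 95 bp
  197–261 → 65 bp
Sorted largest to smallest: 101, 95, 65 bp.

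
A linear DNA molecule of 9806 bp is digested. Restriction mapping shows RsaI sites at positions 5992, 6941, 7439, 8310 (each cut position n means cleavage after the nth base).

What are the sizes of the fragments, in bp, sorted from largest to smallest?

5992, 1496, 949, 871, 498 bp

Linear molecule, 4 cuts → 5 fragments:
  5992 − 0 = 5992 bp
  6941 − 5992 = 949 bp
  7439 − 6941 = 498 bp
  8310 − 7439 = 871 bp
  9806 − 8310 = 1496 bp
Sorted largest to smallest: 5992, 1496, 949, 871, 498 bp.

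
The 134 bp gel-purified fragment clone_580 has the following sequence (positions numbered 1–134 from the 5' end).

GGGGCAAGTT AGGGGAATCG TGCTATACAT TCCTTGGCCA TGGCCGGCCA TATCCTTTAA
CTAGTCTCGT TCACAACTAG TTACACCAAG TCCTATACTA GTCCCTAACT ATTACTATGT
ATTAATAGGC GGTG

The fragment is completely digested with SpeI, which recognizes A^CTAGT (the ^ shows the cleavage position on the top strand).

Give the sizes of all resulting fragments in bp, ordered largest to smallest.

SpeI sites (ACTAGT) start at positions 60, 76, 97.
SpeI cuts after the first base of each site, so after positions 60, 76, 97.
Linear molecule, 3 cuts → 4 fragments:
  1–60 → 60 bp
  61–76 → 16 bp
  77–97 → 21 bp
  98–134 → 37 bp
Sorted largest to smallest: 60, 37, 21, 16 bp.

60, 37, 21, 16 bp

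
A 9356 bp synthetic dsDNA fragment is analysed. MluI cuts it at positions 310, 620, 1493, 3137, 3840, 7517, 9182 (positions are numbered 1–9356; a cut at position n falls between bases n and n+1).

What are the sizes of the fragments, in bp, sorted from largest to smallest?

3677, 1665, 1644, 873, 703, 310, 310, 174 bp

Linear molecule, 7 cuts → 8 fragments:
  310 − 0 = 310 bp
  620 − 310 = 310 bp
  1493 − 620 = 873 bp
  3137 − 1493 = 1644 bp
  3840 − 3137 = 703 bp
  7517 − 3840 = 3677 bp
  9182 − 7517 = 1665 bp
  9356 − 9182 = 174 bp
Sorted largest to smallest: 3677, 1665, 1644, 873, 703, 310, 310, 174 bp.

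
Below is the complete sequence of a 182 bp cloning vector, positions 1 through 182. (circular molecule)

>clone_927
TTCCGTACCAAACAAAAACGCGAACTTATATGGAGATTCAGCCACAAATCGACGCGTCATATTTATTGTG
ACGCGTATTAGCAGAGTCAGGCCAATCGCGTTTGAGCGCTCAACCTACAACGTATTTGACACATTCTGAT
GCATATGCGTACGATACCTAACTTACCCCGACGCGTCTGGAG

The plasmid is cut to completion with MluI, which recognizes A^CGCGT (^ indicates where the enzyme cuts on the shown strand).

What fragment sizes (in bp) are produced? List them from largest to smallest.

100, 63, 19 bp

MluI sites (ACGCGT) start at positions 52, 71, 171.
MluI cuts after the first base of each site, so after positions 52, 71, 171.
Circular molecule, 3 cuts → 3 fragments:
  53–71 → 19 bp
  72–171 → 100 bp
  172–182 then 1–52 → 11 + 52 = 63 bp
Sorted largest to smallest: 100, 63, 19 bp.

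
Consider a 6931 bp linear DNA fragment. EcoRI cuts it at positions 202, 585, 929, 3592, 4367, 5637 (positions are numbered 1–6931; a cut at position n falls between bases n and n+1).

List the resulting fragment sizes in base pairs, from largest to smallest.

Linear molecule, 6 cuts → 7 fragments:
  202 − 0 = 202 bp
  585 − 202 = 383 bp
  929 − 585 = 344 bp
  3592 − 929 = 2663 bp
  4367 − 3592 = 775 bp
  5637 − 4367 = 1270 bp
  6931 − 5637 = 1294 bp
Sorted largest to smallest: 2663, 1294, 1270, 775, 383, 344, 202 bp.

2663, 1294, 1270, 775, 383, 344, 202 bp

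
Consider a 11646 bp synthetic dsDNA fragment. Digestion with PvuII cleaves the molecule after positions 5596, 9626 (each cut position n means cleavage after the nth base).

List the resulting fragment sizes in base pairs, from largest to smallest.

5596, 4030, 2020 bp

Linear molecule, 2 cuts → 3 fragments:
  5596 − 0 = 5596 bp
  9626 − 5596 = 4030 bp
  11646 − 9626 = 2020 bp
Sorted largest to smallest: 5596, 4030, 2020 bp.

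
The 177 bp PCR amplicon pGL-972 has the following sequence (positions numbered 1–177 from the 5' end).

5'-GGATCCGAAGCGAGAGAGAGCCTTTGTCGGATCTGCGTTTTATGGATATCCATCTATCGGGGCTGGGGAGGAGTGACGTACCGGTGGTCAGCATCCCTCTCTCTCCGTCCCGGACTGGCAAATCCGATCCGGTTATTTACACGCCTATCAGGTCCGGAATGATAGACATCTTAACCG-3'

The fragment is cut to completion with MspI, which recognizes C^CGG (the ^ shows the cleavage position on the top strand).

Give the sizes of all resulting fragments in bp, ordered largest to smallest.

81, 29, 25, 23, 19 bp

MspI sites (CCGG) start at positions 81, 110, 129, 154.
MspI cuts after the first base of each site, so after positions 81, 110, 129, 154.
Linear molecule, 4 cuts → 5 fragments:
  1–81 → 81 bp
  82–110 → 29 bp
  111–129 → 19 bp
  130–154 → 25 bp
  155–177 → 23 bp
Sorted largest to smallest: 81, 29, 25, 23, 19 bp.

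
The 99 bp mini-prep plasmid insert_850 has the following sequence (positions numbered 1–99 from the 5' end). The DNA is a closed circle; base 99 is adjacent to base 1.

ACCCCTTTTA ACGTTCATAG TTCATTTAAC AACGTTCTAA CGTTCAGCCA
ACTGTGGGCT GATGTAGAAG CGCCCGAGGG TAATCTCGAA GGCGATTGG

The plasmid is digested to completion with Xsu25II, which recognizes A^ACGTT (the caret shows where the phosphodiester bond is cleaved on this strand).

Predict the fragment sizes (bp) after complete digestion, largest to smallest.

Xsu25II sites (AACGTT) start at positions 10, 31, 39.
Xsu25II cuts after the first base of each site, so after positions 10, 31, 39.
Circular molecule, 3 cuts → 3 fragments:
  11–31 → 21 bp
  32–39 → 8 bp
  40–99 then 1–10 → 60 + 10 = 70 bp
Sorted largest to smallest: 70, 21, 8 bp.

70, 21, 8 bp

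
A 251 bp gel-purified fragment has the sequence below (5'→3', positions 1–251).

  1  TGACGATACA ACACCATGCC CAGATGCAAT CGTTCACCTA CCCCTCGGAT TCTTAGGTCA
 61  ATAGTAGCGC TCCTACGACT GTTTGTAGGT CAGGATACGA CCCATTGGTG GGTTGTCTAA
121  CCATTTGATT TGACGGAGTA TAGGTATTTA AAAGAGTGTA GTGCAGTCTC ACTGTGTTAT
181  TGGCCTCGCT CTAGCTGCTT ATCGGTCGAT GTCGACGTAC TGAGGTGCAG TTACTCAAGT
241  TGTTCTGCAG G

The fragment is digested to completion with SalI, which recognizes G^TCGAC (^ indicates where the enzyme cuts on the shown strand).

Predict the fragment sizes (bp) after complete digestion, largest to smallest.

211, 40 bp

The SalI site (GTCGAC) starts at position 211.
SalI cuts after the first base of each site, so after position 211.
Linear molecule, 1 cut → 2 fragments:
  1–211 → 211 bp
  212–251 → 40 bp
Sorted largest to smallest: 211, 40 bp.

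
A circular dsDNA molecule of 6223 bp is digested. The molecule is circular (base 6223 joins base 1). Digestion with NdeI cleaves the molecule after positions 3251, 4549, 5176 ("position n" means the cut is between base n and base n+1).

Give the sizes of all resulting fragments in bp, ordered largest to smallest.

Circular molecule, 3 cuts → 3 fragments:
  4549 − 3251 = 1298 bp
  5176 − 4549 = 627 bp
  wrap: 6223 − 5176 + 3251 = 4298 bp
Sorted largest to smallest: 4298, 1298, 627 bp.

4298, 1298, 627 bp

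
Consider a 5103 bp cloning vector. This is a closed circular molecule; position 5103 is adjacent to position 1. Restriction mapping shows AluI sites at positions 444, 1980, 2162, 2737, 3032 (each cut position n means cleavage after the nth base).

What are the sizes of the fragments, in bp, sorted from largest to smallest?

2515, 1536, 575, 295, 182 bp

Circular molecule, 5 cuts → 5 fragments:
  1980 − 444 = 1536 bp
  2162 − 1980 = 182 bp
  2737 − 2162 = 575 bp
  3032 − 2737 = 295 bp
  wrap: 5103 − 3032 + 444 = 2515 bp
Sorted largest to smallest: 2515, 1536, 575, 295, 182 bp.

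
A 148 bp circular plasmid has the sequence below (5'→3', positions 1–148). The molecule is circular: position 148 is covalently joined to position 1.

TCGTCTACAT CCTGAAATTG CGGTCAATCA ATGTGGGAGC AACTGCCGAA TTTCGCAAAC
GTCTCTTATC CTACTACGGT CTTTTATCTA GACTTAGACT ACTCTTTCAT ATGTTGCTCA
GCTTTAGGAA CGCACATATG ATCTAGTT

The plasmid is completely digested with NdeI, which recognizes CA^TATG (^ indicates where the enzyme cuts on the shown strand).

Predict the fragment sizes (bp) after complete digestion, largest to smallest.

NdeI sites (CATATG) start at positions 108, 135.
NdeI cuts after base 2 of each site, so after positions 109, 136.
Circular molecule, 2 cuts → 2 fragments:
  110–136 → 27 bp
  137–148 then 1–109 → 12 + 109 = 121 bp
Sorted largest to smallest: 121, 27 bp.

121, 27 bp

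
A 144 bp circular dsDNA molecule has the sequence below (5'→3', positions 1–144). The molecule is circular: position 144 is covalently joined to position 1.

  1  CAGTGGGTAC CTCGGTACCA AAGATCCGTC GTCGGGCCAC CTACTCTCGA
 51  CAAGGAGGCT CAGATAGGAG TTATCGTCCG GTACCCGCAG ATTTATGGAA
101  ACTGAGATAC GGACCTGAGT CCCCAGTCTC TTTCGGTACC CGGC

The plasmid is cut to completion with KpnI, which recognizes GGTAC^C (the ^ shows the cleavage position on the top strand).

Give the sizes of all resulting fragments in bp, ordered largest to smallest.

66, 55, 15, 8 bp

KpnI sites (GGTACC) start at positions 6, 14, 80, 135.
KpnI cuts after base 5 of each site (before the last base), so after positions 10, 18, 84, 139.
Circular molecule, 4 cuts → 4 fragments:
  11–18 → 8 bp
  19–84 → 66 bp
  85–139 → 55 bp
  140–144 then 1–10 → 5 + 10 = 15 bp
Sorted largest to smallest: 66, 55, 15, 8 bp.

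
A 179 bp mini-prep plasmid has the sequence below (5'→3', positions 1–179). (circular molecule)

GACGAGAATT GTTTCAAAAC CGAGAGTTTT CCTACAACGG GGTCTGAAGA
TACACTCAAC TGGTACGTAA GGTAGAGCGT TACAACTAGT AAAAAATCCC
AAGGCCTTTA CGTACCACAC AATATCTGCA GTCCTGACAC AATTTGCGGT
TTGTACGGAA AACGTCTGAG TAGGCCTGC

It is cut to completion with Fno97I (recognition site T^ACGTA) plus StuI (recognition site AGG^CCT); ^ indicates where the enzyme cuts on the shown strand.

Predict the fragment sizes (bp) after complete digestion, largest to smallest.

Fno97I sites (TACGTA) start at positions 64, 109.
Fno97I cuts after the first base of each site, so after positions 64, 109.
StuI sites (AGGCCT) start at positions 102, 172.
StuI cuts after base 3 of each site, so after positions 104, 174.
Combined cut positions: 64, 104, 109, 174.
Circular molecule, 4 cuts → 4 fragments:
  65–104 → 40 bp
  105–109 → 5 bp
  110–174 → 65 bp
  175–179 then 1–64 → 5 + 64 = 69 bp
Sorted largest to smallest: 69, 65, 40, 5 bp.

69, 65, 40, 5 bp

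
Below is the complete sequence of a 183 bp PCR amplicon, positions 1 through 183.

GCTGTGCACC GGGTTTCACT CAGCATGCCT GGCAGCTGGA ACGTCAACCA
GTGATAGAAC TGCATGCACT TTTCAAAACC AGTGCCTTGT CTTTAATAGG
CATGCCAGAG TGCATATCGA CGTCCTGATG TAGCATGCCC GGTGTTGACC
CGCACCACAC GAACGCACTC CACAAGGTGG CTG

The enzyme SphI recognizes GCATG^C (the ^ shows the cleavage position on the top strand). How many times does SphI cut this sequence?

4

GCATGC occurs starting at positions 23, 62, 100, 133.
SphI cuts at 4 sites.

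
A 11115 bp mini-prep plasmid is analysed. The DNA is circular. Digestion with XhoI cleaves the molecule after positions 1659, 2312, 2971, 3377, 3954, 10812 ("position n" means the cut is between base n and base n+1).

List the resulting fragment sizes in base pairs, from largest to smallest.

Circular molecule, 6 cuts → 6 fragments:
  2312 − 1659 = 653 bp
  2971 − 2312 = 659 bp
  3377 − 2971 = 406 bp
  3954 − 3377 = 577 bp
  10812 − 3954 = 6858 bp
  wrap: 11115 − 10812 + 1659 = 1962 bp
Sorted largest to smallest: 6858, 1962, 659, 653, 577, 406 bp.

6858, 1962, 659, 653, 577, 406 bp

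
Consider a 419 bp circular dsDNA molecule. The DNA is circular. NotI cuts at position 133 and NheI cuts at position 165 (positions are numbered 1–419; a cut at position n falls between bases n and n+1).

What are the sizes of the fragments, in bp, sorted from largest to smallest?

387, 32 bp

Combined cut positions (sorted): 133, 165.
Circular molecule, 2 cuts → 2 fragments:
  165 − 133 = 32 bp
  wrap: 419 − 165 + 133 = 387 bp
Sorted largest to smallest: 387, 32 bp.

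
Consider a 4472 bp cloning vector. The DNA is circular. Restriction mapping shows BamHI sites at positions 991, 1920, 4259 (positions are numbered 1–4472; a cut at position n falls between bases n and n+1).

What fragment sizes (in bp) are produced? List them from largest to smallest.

2339, 1204, 929 bp

Circular molecule, 3 cuts → 3 fragments:
  1920 − 991 = 929 bp
  4259 − 1920 = 2339 bp
  wrap: 4472 − 4259 + 991 = 1204 bp
Sorted largest to smallest: 2339, 1204, 929 bp.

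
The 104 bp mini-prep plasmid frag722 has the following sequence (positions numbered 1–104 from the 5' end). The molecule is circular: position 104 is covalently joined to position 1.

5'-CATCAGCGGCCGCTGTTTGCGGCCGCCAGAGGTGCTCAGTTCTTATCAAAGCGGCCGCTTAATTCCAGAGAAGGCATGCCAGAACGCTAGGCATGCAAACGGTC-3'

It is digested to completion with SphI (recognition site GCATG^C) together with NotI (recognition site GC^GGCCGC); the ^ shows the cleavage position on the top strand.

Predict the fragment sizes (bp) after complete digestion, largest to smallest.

32, 26, 17, 16, 13 bp

SphI sites (GCATGC) start at positions 74, 91.
SphI cuts after base 5 of each site (before the last base), so after positions 78, 95.
NotI sites (GCGGCCGC) start at positions 6, 19, 51.
NotI cuts after base 2 of each site, so after positions 7, 20, 52.
Combined cut positions: 7, 20, 52, 78, 95.
Circular molecule, 5 cuts → 5 fragments:
  8–20 → 13 bp
  21–52 → 32 bp
  53–78 → 26 bp
  79–95 → 17 bp
  96–104 then 1–7 → 9 + 7 = 16 bp
Sorted largest to smallest: 32, 26, 17, 16, 13 bp.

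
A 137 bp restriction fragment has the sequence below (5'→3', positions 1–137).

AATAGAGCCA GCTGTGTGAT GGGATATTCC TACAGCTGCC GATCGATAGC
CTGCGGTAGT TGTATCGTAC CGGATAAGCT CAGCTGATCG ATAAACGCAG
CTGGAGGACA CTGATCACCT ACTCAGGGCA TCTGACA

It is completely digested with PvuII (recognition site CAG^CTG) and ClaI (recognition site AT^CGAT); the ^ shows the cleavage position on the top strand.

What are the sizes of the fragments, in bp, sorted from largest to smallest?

40, 37, 24, 12, 11, 8, 5 bp

PvuII sites (CAGCTG) start at positions 9, 33, 81, 98.
PvuII cuts after base 3 of each site, so after positions 11, 35, 83, 100.
ClaI sites (ATCGAT) start at positions 42, 87.
ClaI cuts after base 2 of each site, so after positions 43, 88.
Combined cut positions: 11, 35, 43, 83, 88, 100.
Linear molecule, 6 cuts → 7 fragments:
  1–11 → 11 bp
  12–35 → 24 bp
  36–43 → 8 bp
  44–83 → 40 bp
  84–88 → 5 bp
  89–100 → 12 bp
  101–137 → 37 bp
Sorted largest to smallest: 40, 37, 24, 12, 11, 8, 5 bp.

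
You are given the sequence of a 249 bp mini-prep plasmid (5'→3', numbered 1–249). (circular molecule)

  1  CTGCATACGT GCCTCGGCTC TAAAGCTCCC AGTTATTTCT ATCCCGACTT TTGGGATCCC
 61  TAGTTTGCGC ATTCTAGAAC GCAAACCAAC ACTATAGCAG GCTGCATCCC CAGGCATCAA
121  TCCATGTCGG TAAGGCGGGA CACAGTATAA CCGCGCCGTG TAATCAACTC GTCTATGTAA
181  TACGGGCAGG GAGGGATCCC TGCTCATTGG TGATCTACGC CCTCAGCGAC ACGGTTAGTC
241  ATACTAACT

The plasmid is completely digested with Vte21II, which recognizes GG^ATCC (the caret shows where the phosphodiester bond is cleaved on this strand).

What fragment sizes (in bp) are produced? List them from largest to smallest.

Vte21II sites (GGATCC) start at positions 54, 194.
Vte21II cuts after base 2 of each site, so after positions 55, 195.
Circular molecule, 2 cuts → 2 fragments:
  56–195 → 140 bp
  196–249 then 1–55 → 54 + 55 = 109 bp
Sorted largest to smallest: 140, 109 bp.

140, 109 bp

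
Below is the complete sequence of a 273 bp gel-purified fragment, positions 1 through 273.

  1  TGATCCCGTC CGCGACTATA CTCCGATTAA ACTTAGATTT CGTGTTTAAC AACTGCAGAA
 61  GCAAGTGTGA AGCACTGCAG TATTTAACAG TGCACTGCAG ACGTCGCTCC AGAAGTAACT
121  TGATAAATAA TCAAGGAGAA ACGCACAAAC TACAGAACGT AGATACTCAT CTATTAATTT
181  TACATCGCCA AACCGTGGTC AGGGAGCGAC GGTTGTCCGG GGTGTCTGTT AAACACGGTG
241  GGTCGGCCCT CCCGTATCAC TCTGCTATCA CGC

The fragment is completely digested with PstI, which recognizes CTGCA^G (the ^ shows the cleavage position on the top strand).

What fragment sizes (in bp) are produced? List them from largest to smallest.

174, 57, 22, 20 bp

PstI sites (CTGCAG) start at positions 53, 75, 95.
PstI cuts after base 5 of each site (before the last base), so after positions 57, 79, 99.
Linear molecule, 3 cuts → 4 fragments:
  1–57 → 57 bp
  58–79 → 22 bp
  80–99 → 20 bp
  100–273 → 174 bp
Sorted largest to smallest: 174, 57, 22, 20 bp.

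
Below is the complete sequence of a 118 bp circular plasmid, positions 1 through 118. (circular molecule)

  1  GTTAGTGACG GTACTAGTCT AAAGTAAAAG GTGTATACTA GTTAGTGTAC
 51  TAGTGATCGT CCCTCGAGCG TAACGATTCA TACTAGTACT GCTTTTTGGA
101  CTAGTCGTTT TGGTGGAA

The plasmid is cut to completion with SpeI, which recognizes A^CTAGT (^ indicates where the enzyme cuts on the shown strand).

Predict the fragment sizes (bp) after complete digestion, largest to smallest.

33, 31, 24, 18, 12 bp

SpeI sites (ACTAGT) start at positions 13, 37, 49, 82, 100.
SpeI cuts after the first base of each site, so after positions 13, 37, 49, 82, 100.
Circular molecule, 5 cuts → 5 fragments:
  14–37 → 24 bp
  38–49 → 12 bp
  50–82 → 33 bp
  83–100 → 18 bp
  101–118 then 1–13 → 18 + 13 = 31 bp
Sorted largest to smallest: 33, 31, 24, 18, 12 bp.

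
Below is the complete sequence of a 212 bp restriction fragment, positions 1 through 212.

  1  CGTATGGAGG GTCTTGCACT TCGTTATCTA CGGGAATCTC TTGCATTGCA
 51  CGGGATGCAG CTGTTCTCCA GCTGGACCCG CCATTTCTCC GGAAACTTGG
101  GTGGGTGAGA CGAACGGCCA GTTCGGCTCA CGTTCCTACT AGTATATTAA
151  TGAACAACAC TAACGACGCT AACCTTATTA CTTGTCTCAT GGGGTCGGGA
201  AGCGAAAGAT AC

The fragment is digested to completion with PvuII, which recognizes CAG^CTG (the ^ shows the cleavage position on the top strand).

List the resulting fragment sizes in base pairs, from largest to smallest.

PvuII sites (CAGCTG) start at positions 58, 69.
PvuII cuts after base 3 of each site, so after positions 60, 71.
Linear molecule, 2 cuts → 3 fragments:
  1–60 → 60 bp
  61–71 → 11 bp
  72–212 → 141 bp
Sorted largest to smallest: 141, 60, 11 bp.

141, 60, 11 bp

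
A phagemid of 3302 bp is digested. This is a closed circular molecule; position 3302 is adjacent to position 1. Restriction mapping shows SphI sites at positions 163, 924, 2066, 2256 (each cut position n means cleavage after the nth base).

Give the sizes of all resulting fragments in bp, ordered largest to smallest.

Circular molecule, 4 cuts → 4 fragments:
  924 − 163 = 761 bp
  2066 − 924 = 1142 bp
  2256 − 2066 = 190 bp
  wrap: 3302 − 2256 + 163 = 1209 bp
Sorted largest to smallest: 1209, 1142, 761, 190 bp.

1209, 1142, 761, 190 bp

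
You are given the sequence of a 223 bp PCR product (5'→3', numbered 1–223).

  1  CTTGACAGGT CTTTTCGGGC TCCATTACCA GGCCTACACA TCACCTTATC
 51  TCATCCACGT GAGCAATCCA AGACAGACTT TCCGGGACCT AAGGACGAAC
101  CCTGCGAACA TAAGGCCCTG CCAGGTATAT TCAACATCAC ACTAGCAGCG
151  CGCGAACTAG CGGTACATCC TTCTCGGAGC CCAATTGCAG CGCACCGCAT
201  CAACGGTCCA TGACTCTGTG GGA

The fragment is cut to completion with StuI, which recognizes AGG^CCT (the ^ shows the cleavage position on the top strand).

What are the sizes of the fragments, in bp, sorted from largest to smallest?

191, 32 bp

The StuI site (AGGCCT) starts at position 30.
StuI cuts after base 3 of each site, so after position 32.
Linear molecule, 1 cut → 2 fragments:
  1–32 → 32 bp
  33–223 → 191 bp
Sorted largest to smallest: 191, 32 bp.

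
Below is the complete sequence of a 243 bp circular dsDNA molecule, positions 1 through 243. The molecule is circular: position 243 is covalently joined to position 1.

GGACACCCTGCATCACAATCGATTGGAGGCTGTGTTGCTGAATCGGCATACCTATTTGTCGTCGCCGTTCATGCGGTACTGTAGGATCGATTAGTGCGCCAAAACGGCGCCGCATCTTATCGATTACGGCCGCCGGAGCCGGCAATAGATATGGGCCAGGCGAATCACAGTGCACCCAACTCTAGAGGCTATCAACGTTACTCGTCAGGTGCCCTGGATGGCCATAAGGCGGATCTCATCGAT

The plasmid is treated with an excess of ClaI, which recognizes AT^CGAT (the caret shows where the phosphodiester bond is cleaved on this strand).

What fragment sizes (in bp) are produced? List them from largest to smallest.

ClaI sites (ATCGAT) start at positions 18, 86, 119, 238.
ClaI cuts after base 2 of each site, so after positions 19, 87, 120, 239.
Circular molecule, 4 cuts → 4 fragments:
  20–87 → 68 bp
  88–120 → 33 bp
  121–239 → 119 bp
  240–243 then 1–19 → 4 + 19 = 23 bp
Sorted largest to smallest: 119, 68, 33, 23 bp.

119, 68, 33, 23 bp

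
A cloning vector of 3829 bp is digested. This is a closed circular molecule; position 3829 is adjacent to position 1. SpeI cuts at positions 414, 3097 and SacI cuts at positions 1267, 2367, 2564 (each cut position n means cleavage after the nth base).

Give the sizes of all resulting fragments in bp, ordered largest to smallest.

1146, 1100, 853, 533, 197 bp

Combined cut positions (sorted): 414, 1267, 2367, 2564, 3097.
Circular molecule, 5 cuts → 5 fragments:
  1267 − 414 = 853 bp
  2367 − 1267 = 1100 bp
  2564 − 2367 = 197 bp
  3097 − 2564 = 533 bp
  wrap: 3829 − 3097 + 414 = 1146 bp
Sorted largest to smallest: 1146, 1100, 853, 533, 197 bp.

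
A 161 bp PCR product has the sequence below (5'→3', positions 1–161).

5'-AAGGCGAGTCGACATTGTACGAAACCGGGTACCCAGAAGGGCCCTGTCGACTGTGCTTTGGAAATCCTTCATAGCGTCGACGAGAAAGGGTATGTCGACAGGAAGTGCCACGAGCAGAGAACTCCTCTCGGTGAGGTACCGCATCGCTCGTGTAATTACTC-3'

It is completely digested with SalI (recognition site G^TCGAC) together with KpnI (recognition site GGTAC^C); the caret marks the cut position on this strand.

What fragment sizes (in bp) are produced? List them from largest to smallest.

45, 30, 24, 22, 18, 14, 8 bp

SalI sites (GTCGAC) start at positions 8, 46, 76, 94.
SalI cuts after the first base of each site, so after positions 8, 46, 76, 94.
KpnI sites (GGTACC) start at positions 28, 135.
KpnI cuts after base 5 of each site (before the last base), so after positions 32, 139.
Combined cut positions: 8, 32, 46, 76, 94, 139.
Linear molecule, 6 cuts → 7 fragments:
  1–8 → 8 bp
  9–32 → 24 bp
  33–46 → 14 bp
  47–76 → 30 bp
  77–94 → 18 bp
  95–139 → 45 bp
  140–161 → 22 bp
Sorted largest to smallest: 45, 30, 24, 22, 18, 14, 8 bp.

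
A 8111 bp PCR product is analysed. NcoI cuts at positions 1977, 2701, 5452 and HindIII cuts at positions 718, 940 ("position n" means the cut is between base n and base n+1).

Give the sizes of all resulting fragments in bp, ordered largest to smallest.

2751, 2659, 1037, 724, 718, 222 bp

Combined cut positions (sorted): 718, 940, 1977, 2701, 5452.
Linear molecule, 5 cuts → 6 fragments:
  718 − 0 = 718 bp
  940 − 718 = 222 bp
  1977 − 940 = 1037 bp
  2701 − 1977 = 724 bp
  5452 − 2701 = 2751 bp
  8111 − 5452 = 2659 bp
Sorted largest to smallest: 2751, 2659, 1037, 724, 718, 222 bp.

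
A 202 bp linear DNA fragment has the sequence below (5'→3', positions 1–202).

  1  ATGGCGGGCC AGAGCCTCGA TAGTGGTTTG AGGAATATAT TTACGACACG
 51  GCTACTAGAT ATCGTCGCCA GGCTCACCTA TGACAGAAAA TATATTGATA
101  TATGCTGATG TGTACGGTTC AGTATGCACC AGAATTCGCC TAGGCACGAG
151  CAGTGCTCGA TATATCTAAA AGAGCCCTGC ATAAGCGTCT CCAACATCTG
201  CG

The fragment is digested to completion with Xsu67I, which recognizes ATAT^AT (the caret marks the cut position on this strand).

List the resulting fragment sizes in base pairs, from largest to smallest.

62, 55, 39, 38, 8 bp

Xsu67I sites (ATATAT) start at positions 35, 90, 98, 160.
Xsu67I cuts after base 4 of each site, so after positions 38, 93, 101, 163.
Linear molecule, 4 cuts → 5 fragments:
  1–38 → 38 bp
  39–93 → 55 bp
  94–101 → 8 bp
  102–163 → 62 bp
  164–202 → 39 bp
Sorted largest to smallest: 62, 55, 39, 38, 8 bp.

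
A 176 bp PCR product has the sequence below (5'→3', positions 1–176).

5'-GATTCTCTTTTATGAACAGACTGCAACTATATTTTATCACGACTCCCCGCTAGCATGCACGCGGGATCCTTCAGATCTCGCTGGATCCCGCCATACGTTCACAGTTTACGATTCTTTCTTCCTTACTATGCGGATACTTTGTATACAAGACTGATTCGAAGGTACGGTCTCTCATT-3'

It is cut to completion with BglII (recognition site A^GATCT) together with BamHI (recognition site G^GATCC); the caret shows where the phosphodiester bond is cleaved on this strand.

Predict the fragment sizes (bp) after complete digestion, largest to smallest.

93, 64, 10, 9 bp

The BglII site (AGATCT) starts at position 73.
BglII cuts after the first base of each site, so after position 73.
BamHI sites (GGATCC) start at positions 64, 83.
BamHI cuts after the first base of each site, so after positions 64, 83.
Combined cut positions: 64, 73, 83.
Linear molecule, 3 cuts → 4 fragments:
  1–64 → 64 bp
  65–73 → 9 bp
  74–83 → 10 bp
  84–176 → 93 bp
Sorted largest to smallest: 93, 64, 10, 9 bp.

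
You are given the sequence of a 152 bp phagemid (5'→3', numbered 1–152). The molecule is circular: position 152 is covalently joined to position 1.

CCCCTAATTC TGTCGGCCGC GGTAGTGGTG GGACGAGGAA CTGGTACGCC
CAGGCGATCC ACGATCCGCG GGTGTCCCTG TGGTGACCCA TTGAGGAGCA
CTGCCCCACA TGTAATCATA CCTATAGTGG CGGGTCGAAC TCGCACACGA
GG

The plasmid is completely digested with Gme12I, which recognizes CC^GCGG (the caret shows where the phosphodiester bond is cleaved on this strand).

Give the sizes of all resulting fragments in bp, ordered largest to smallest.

Gme12I sites (CCGCGG) start at positions 17, 66.
Gme12I cuts after base 2 of each site, so after positions 18, 67.
Circular molecule, 2 cuts → 2 fragments:
  19–67 → 49 bp
  68–152 then 1–18 → 85 + 18 = 103 bp
Sorted largest to smallest: 103, 49 bp.

103, 49 bp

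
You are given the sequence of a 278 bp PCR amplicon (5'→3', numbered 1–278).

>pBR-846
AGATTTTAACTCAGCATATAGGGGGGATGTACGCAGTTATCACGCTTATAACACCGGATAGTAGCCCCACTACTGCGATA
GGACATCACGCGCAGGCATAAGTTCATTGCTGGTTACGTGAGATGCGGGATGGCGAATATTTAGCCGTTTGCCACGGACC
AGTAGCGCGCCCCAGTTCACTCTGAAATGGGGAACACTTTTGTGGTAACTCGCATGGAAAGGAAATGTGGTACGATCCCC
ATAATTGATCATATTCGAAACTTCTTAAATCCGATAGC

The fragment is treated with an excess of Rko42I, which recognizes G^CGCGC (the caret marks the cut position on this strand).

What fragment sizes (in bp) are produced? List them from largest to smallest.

The Rko42I site (GCGCGC) starts at position 165.
Rko42I cuts after the first base of each site, so after position 165.
Linear molecule, 1 cut → 2 fragments:
  1–165 → 165 bp
  166–278 → 113 bp
Sorted largest to smallest: 165, 113 bp.

165, 113 bp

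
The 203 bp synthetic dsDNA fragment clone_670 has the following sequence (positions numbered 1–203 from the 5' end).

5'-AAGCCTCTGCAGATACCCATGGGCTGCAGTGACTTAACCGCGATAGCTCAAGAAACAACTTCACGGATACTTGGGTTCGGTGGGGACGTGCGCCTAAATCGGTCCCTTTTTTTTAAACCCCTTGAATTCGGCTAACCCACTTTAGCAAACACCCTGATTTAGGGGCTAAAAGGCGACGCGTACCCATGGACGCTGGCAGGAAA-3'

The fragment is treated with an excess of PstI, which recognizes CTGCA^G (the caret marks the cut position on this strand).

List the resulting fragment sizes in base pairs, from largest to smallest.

175, 17, 11 bp

PstI sites (CTGCAG) start at positions 7, 24.
PstI cuts after base 5 of each site (before the last base), so after positions 11, 28.
Linear molecule, 2 cuts → 3 fragments:
  1–11 → 11 bp
  12–28 → 17 bp
  29–203 → 175 bp
Sorted largest to smallest: 175, 17, 11 bp.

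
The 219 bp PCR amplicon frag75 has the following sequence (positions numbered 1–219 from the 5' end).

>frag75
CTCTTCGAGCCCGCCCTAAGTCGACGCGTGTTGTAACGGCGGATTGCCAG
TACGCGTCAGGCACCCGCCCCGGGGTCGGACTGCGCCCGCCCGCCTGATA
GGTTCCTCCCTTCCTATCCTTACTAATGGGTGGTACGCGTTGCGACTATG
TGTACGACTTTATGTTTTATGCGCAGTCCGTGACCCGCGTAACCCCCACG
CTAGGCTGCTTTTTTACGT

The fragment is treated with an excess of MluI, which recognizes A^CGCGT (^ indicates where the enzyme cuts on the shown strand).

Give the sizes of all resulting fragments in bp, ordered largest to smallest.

84, 83, 28, 24 bp

MluI sites (ACGCGT) start at positions 24, 52, 135.
MluI cuts after the first base of each site, so after positions 24, 52, 135.
Linear molecule, 3 cuts → 4 fragments:
  1–24 → 24 bp
  25–52 → 28 bp
  53–135 → 83 bp
  136–219 → 84 bp
Sorted largest to smallest: 84, 83, 28, 24 bp.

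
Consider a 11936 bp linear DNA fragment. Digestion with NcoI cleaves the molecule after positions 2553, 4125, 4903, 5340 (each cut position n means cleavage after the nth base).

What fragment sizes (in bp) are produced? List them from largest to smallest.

6596, 2553, 1572, 778, 437 bp

Linear molecule, 4 cuts → 5 fragments:
  2553 − 0 = 2553 bp
  4125 − 2553 = 1572 bp
  4903 − 4125 = 778 bp
  5340 − 4903 = 437 bp
  11936 − 5340 = 6596 bp
Sorted largest to smallest: 6596, 2553, 1572, 778, 437 bp.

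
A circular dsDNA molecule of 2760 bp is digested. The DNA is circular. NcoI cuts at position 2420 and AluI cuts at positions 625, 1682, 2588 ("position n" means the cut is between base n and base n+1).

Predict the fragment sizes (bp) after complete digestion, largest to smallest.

Combined cut positions (sorted): 625, 1682, 2420, 2588.
Circular molecule, 4 cuts → 4 fragments:
  1682 − 625 = 1057 bp
  2420 − 1682 = 738 bp
  2588 − 2420 = 168 bp
  wrap: 2760 − 2588 + 625 = 797 bp
Sorted largest to smallest: 1057, 797, 738, 168 bp.

1057, 797, 738, 168 bp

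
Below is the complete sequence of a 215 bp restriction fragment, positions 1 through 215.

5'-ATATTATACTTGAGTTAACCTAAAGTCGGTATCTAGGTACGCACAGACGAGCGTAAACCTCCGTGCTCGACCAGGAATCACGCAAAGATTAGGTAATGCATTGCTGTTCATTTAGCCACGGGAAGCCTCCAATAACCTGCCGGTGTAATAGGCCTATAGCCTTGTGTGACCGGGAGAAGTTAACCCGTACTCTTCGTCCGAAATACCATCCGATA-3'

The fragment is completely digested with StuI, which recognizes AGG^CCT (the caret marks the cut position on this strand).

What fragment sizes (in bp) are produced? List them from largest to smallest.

152, 63 bp

The StuI site (AGGCCT) starts at position 150.
StuI cuts after base 3 of each site, so after position 152.
Linear molecule, 1 cut → 2 fragments:
  1–152 → 152 bp
  153–215 → 63 bp
Sorted largest to smallest: 152, 63 bp.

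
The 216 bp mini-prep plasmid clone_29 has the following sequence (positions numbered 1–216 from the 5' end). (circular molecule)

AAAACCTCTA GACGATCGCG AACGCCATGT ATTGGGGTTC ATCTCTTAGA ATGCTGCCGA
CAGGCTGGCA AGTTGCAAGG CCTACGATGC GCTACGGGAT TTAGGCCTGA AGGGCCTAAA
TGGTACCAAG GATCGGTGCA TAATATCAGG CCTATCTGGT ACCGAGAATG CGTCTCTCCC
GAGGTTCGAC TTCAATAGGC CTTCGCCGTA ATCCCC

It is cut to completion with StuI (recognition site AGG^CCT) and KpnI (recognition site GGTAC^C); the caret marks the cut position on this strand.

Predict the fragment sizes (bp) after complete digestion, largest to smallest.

StuI sites (AGGCCT) start at positions 78, 103, 148, 197.
StuI cuts after base 3 of each site, so after positions 80, 105, 150, 199.
KpnI sites (GGTACC) start at positions 122, 158.
KpnI cuts after base 5 of each site (before the last base), so after positions 126, 162.
Combined cut positions: 80, 105, 126, 150, 162, 199.
Circular molecule, 6 cuts → 6 fragments:
  81–105 → 25 bp
  106–126 → 21 bp
  127–150 → 24 bp
  151–162 → 12 bp
  163–199 → 37 bp
  200–216 then 1–80 → 17 + 80 = 97 bp
Sorted largest to smallest: 97, 37, 25, 24, 21, 12 bp.

97, 37, 25, 24, 21, 12 bp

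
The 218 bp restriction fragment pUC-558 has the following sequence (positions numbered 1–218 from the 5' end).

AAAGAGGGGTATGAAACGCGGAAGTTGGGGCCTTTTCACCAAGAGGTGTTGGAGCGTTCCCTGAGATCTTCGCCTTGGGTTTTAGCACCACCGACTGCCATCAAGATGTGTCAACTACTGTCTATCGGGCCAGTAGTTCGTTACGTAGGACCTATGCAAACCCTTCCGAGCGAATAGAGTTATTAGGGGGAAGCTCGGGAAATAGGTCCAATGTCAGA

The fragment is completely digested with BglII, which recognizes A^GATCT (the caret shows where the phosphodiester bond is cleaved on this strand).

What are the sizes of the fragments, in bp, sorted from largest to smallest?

154, 64 bp

The BglII site (AGATCT) starts at position 64.
BglII cuts after the first base of each site, so after position 64.
Linear molecule, 1 cut → 2 fragments:
  1–64 → 64 bp
  65–218 → 154 bp
Sorted largest to smallest: 154, 64 bp.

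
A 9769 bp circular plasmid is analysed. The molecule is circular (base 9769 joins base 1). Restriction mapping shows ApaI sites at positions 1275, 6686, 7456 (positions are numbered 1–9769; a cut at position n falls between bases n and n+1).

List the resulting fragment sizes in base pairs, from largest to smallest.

Circular molecule, 3 cuts → 3 fragments:
  6686 − 1275 = 5411 bp
  7456 − 6686 = 770 bp
  wrap: 9769 − 7456 + 1275 = 3588 bp
Sorted largest to smallest: 5411, 3588, 770 bp.

5411, 3588, 770 bp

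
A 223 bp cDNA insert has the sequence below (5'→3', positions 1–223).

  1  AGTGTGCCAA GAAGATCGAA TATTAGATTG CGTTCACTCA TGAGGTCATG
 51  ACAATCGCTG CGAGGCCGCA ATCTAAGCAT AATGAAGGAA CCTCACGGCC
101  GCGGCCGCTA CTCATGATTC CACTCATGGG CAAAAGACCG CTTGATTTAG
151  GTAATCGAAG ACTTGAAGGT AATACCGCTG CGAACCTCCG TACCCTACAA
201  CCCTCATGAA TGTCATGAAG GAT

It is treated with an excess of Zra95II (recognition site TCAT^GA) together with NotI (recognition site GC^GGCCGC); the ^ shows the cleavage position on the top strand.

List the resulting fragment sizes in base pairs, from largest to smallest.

Zra95II sites (TCATGA) start at positions 38, 46, 112, 204, 213.
Zra95II cuts after base 4 of each site, so after positions 41, 49, 115, 207, 216.
The NotI site (GCGGCCGC) starts at position 101.
NotI cuts after base 2 of each site, so after position 102.
Combined cut positions: 41, 49, 102, 115, 207, 216.
Linear molecule, 6 cuts → 7 fragments:
  1–41 → 41 bp
  42–49 → 8 bp
  50–102 → 53 bp
  103–115 → 13 bp
  116–207 → 92 bp
  208–216 → 9 bp
  217–223 → 7 bp
Sorted largest to smallest: 92, 53, 41, 13, 9, 8, 7 bp.

92, 53, 41, 13, 9, 8, 7 bp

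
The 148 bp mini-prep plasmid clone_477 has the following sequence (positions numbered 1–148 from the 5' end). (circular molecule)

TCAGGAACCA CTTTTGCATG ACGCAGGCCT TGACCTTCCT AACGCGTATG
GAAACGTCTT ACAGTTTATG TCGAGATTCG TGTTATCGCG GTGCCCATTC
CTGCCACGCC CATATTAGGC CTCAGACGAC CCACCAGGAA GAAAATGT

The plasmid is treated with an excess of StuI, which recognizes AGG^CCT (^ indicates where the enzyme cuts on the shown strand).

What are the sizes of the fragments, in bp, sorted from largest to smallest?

StuI sites (AGGCCT) start at positions 25, 117.
StuI cuts after base 3 of each site, so after positions 27, 119.
Circular molecule, 2 cuts → 2 fragments:
  28–119 → 92 bp
  120–148 then 1–27 → 29 + 27 = 56 bp
Sorted largest to smallest: 92, 56 bp.

92, 56 bp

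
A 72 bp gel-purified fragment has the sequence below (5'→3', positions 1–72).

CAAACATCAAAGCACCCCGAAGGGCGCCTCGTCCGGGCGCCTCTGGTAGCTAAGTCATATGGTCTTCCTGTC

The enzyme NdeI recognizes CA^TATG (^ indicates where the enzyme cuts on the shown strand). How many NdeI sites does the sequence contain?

CATATG occurs starting at position 56.
NdeI cuts at 1 site.

1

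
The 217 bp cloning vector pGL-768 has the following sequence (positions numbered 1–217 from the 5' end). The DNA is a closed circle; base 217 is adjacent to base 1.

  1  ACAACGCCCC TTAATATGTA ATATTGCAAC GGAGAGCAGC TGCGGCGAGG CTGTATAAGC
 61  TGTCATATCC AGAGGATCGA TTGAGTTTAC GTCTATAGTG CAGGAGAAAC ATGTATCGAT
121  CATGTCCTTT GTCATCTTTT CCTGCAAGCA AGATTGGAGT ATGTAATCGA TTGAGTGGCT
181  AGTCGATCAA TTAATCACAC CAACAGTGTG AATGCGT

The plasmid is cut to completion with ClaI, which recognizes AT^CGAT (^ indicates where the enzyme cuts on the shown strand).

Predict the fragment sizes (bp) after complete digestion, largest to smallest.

127, 51, 39 bp

ClaI sites (ATCGAT) start at positions 76, 115, 166.
ClaI cuts after base 2 of each site, so after positions 77, 116, 167.
Circular molecule, 3 cuts → 3 fragments:
  78–116 → 39 bp
  117–167 → 51 bp
  168–217 then 1–77 → 50 + 77 = 127 bp
Sorted largest to smallest: 127, 51, 39 bp.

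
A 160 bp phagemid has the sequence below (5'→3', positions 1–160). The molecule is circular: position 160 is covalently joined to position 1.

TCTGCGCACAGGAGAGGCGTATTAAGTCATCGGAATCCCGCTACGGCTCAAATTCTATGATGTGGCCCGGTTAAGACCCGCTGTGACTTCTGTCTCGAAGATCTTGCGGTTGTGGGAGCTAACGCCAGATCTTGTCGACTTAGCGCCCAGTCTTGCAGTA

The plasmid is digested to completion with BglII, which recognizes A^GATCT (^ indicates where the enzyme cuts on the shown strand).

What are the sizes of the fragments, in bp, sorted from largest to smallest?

BglII sites (AGATCT) start at positions 99, 127.
BglII cuts after the first base of each site, so after positions 99, 127.
Circular molecule, 2 cuts → 2 fragments:
  100–127 → 28 bp
  128–160 then 1–99 → 33 + 99 = 132 bp
Sorted largest to smallest: 132, 28 bp.

132, 28 bp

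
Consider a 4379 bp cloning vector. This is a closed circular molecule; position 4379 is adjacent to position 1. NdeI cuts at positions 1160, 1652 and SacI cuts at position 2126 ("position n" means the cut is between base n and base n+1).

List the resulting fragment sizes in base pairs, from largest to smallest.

3413, 492, 474 bp

Combined cut positions (sorted): 1160, 1652, 2126.
Circular molecule, 3 cuts → 3 fragments:
  1652 − 1160 = 492 bp
  2126 − 1652 = 474 bp
  wrap: 4379 − 2126 + 1160 = 3413 bp
Sorted largest to smallest: 3413, 492, 474 bp.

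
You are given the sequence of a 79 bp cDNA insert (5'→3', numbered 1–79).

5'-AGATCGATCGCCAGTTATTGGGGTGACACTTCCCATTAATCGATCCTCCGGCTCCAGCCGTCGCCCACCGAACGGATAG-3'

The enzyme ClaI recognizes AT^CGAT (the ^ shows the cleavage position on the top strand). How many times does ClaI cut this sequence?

2

ATCGAT occurs starting at positions 3, 39.
ClaI cuts at 2 sites.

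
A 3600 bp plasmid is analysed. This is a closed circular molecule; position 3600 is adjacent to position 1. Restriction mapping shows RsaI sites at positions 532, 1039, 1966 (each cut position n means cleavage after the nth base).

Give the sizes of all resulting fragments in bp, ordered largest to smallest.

2166, 927, 507 bp

Circular molecule, 3 cuts → 3 fragments:
  1039 − 532 = 507 bp
  1966 − 1039 = 927 bp
  wrap: 3600 − 1966 + 532 = 2166 bp
Sorted largest to smallest: 2166, 927, 507 bp.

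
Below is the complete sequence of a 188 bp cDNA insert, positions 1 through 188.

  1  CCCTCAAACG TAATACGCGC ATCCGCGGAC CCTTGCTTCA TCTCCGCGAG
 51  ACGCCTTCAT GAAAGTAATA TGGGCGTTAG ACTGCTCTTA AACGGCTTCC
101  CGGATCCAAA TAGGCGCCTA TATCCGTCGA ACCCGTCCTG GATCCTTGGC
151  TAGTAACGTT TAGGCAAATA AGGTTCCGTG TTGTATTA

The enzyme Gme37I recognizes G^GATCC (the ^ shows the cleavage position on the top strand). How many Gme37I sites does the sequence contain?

2

GGATCC occurs starting at positions 102, 140.
Gme37I cuts at 2 sites.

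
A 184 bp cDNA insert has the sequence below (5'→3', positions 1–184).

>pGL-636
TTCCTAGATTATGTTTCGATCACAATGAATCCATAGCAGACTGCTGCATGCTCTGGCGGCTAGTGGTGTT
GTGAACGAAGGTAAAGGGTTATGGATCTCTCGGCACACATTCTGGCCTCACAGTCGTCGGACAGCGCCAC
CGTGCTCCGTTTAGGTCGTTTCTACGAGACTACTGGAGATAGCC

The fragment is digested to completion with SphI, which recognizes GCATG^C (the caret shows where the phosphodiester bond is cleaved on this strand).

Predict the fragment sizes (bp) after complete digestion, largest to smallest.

134, 50 bp

The SphI site (GCATGC) starts at position 46.
SphI cuts after base 5 of each site (before the last base), so after position 50.
Linear molecule, 1 cut → 2 fragments:
  1–50 → 50 bp
  51–184 → 134 bp
Sorted largest to smallest: 134, 50 bp.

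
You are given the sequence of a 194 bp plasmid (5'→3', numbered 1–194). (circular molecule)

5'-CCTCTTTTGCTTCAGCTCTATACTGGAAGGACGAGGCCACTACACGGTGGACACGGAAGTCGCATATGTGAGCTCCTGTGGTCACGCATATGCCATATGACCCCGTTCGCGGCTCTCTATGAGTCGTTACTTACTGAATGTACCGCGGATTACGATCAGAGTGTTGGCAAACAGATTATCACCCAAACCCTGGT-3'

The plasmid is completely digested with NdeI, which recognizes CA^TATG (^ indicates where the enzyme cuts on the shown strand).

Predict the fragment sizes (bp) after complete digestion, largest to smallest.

163, 24, 7 bp

NdeI sites (CATATG) start at positions 63, 87, 94.
NdeI cuts after base 2 of each site, so after positions 64, 88, 95.
Circular molecule, 3 cuts → 3 fragments:
  65–88 → 24 bp
  89–95 → 7 bp
  96–194 then 1–64 → 99 + 64 = 163 bp
Sorted largest to smallest: 163, 24, 7 bp.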